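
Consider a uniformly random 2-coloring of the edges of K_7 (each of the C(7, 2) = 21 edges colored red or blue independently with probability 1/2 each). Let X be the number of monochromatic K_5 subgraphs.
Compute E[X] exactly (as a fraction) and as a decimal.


Let X = Σ_S X_S over the C(7, 5) = 21 subsets S of size 5, where X_S = 1 if the K_5 on S is monochromatic.
For a fixed S, the K_5 on S has C(5, 2) = 10 edges. P[all 10 edges red] = (1/2)^10, and likewise for blue, so P[monochromatic] = 2·(1/2)^10 = 2^{1 − 10} = 1/512.
Summing: E[X] = C(7, 5) · 2^{1 − 10} = 21 · 1/512 = 21/512.
Numerically: E[X] ≈ 0.04102.

E[X] = C(7,5)·2^(1−C(5,2)) = 21/512 ≈ 0.04102.


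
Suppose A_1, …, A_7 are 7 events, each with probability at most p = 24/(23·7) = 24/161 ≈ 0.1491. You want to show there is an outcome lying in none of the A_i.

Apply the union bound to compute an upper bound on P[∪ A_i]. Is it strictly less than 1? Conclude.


Union bound: P[∪_{i=1}^{7} A_i] ≤ Σ_i P[A_i] ≤ 7·p = 7·(24/161) = 24/23.
Numerically: 24/23 ≈ 1.0435.
Is 24/23 < 1? NO.
Since the bound 24/23 is ≥ 1, the union bound is uninformative here; it does NOT by itself certify existence.

7·p = 24/23 ≈ 1.0435; existence NOT certified by the union bound.


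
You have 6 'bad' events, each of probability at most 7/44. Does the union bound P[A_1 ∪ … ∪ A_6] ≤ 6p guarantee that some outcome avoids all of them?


Union bound: P[∪_{i=1}^{6} A_i] ≤ Σ_i P[A_i] ≤ 6·p = 6·(7/44) = 21/22.
Numerically: 21/22 ≈ 0.95455.
Is 21/22 < 1? YES.
Since P[∪ A_i] ≤ 21/22 < 1, the complement has P[∩ A_i^c] ≥ 1 − 21/22 = 1/22 > 0, so some outcome avoids every A_i.

6·p = 21/22 ≈ 0.95455; existence CERTIFIED by the union bound.


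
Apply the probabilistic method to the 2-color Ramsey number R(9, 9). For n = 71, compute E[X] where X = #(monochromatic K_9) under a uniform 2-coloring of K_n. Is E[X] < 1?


E[X] = C(71, 9) · 2^{1 − 36} = 74473879480 · 2^{−35} = 74473879480/34359738368.
As a reduced fraction: E[X] = 9309234935/4294967296 ≈ 2.1674752.
Is E[X] < 1? NO.
Since E[X] ≥ 1, the first-moment bound is inconclusive at n = 71; it does NOT by itself certify R(9, 9) > 71.

E[X] = 9309234935/4294967296 ≈ 2.1674752; E[X] ≥ 1; first-moment method inconclusive here.


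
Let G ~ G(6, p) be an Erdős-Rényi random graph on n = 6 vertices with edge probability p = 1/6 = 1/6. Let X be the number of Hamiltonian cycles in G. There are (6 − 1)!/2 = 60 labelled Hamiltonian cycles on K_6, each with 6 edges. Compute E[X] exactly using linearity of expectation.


K_6 has (6 − 1)!/2 = 60 labelled Hamiltonian cycles.
For each such Hamiltonian cycle H, let X_H = 1 if all 6 edges of H are present in G. Then P[X_H = 1] = p^{6} = (1/6)^{6} = 1/46656.
By linearity of expectation: E[X] = Σ_H E[X_H] = 60 · p^{6} = 60 · 1/46656 = 5/3888.
Numerically: E[X] ≈ 0.001286.

E[X] = 60 · (1/6)^{6} = 5/3888 ≈ 0.001286.


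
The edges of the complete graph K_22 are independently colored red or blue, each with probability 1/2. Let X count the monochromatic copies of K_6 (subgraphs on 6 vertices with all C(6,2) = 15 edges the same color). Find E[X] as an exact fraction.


Let X = Σ_S X_S over the C(22, 6) = 74613 subsets S of size 6, where X_S = 1 if the K_6 on S is monochromatic.
For a fixed S, the K_6 on S has C(6, 2) = 15 edges. P[all 15 edges red] = (1/2)^15, and likewise for blue, so P[monochromatic] = 2·(1/2)^15 = 2^{1 − 15} = 1/16384.
Summing: E[X] = C(22, 6) · 2^{1 − 15} = 74613 · 1/16384 = 74613/16384.
Numerically: E[X] ≈ 4.554016.

E[X] = C(22,6)·2^(1−C(6,2)) = 74613/16384 ≈ 4.554016.


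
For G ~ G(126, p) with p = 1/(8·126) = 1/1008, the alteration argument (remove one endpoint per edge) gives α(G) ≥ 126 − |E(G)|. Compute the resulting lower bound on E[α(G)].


E[|E(G)|] = C(126, 2)·p = 7875 · (1/1008) = 125/16.
E[α(G)] ≥ n − E[|E(G)|] = 126 − 125/16 = 1891/16.
Numerically: ≈ 118.187500.
(This is only a lower bound; the true E[α(G)] may be larger.)

E[α(G)] ≥ 1891/16 ≈ 118.187500.


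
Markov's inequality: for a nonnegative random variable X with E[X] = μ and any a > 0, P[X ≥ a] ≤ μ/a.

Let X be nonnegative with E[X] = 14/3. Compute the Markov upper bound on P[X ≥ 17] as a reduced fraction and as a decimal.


μ = E[X] = 14/3, a = 17.
Markov: P[X ≥ 17] ≤ μ/a = (14/3)/17 = 14/51.
Numerically: ≈ 0.2745.
(Since a = 17 > μ = 4.6667, the bound 14/51 is < 1 and informative.)

P[X ≥ 17] ≤ 14/51 ≈ 0.2745.


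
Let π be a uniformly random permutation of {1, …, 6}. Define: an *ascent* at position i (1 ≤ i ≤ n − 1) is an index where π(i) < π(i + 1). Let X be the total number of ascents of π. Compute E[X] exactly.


Write X = Σ X_I over i = 1, …, 5, with X_I the indicator of one ascent.
There are 5 indicators.
For each fixed i, the pair (π(i), π(i+1)) is a uniformly random ordered pair of distinct values from {1, …, 6}; by symmetry P[π(i) < π(i+1)] = 1/2.
By linearity: E[X] = 5 · (1/2) = (6 − 1) · (1/2) = 5/2 ≈ 2.5000.

E[X] = 5/2 = 2.5000.


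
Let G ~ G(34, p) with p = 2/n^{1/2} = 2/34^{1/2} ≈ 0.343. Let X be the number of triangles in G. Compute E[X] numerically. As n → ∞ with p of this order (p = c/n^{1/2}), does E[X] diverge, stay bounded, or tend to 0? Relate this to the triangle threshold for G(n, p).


Number of potential triangles: C(34, 3) = 5984.
Each occurs with probability p³ ≈ (0.343)³ ≈ 4.035261e-02.
By linearity: E[X] = C(34, 3)·p³ ≈ 5984 · 4.035261e-02 ≈ 241.4700.
Since α = 1/2 < 1, p = c/n^{1/2} ≫ 1/n is above the triangle threshold p ~ 1/n. Asymptotically E[X] ~ (c³/6)·n^{3(1−α)} = (2³/6)·n^{1.5} → ∞; triangles are abundant w.h.p.

E[X] ≈ 241.4700; in regime p = Θ(1/n^{1/2}) E[X] diverges (above the triangle threshold p ~ 1/n).


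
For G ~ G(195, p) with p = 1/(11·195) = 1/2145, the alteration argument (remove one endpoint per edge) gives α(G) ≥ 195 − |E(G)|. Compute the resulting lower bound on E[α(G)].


E[|E(G)|] = C(195, 2)·p = 18915 · (1/2145) = 97/11.
E[α(G)] ≥ n − E[|E(G)|] = 195 − 97/11 = 2048/11.
Numerically: ≈ 186.18182.
(This is only a lower bound; the true E[α(G)] may be larger.)

E[α(G)] ≥ 2048/11 ≈ 186.18182.


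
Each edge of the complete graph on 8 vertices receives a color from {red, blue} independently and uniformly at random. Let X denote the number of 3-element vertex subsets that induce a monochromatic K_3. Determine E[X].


Let X = Σ_S X_S over the C(8, 3) = 56 subsets S of size 3, where X_S = 1 if the K_3 on S is monochromatic.
For a fixed S, the K_3 on S has C(3, 2) = 3 edges. P[all 3 edges red] = (1/2)^3, and likewise for blue, so P[monochromatic] = 2·(1/2)^3 = 2^{1 − 3} = 1/4.
Summing: E[X] = C(8, 3) · 2^{1 − 3} = 56 · 1/4 = 14.
Numerically: E[X] ≈ 14.00000.

E[X] = C(8,3)·2^(1−C(3,2)) = 14 ≈ 14.00000.


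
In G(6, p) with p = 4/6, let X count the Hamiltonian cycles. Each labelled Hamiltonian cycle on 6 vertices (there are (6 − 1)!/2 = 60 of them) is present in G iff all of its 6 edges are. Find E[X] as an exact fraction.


K_6 has (6 − 1)!/2 = 60 labelled Hamiltonian cycles.
For each such Hamiltonian cycle H, let X_H = 1 if all 6 edges of H are present in G. Then P[X_H = 1] = p^{6} = (2/3)^{6} = 64/729.
Summing the indicators: E[X] = Σ_H E[X_H] = 60 · p^{6} = 60 · 64/729 = 1280/243.
Numerically: E[X] ≈ 5.26749.

E[X] = 60 · (2/3)^{6} = 1280/243 ≈ 5.26749.


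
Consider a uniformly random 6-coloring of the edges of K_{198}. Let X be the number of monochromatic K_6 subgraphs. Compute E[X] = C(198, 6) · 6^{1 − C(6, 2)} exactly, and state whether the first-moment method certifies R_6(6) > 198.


E[X] = C(198, 6) · 6^{1 − 15} = 77526225777 · 6^{−14} = 77526225777/78364164096.
As a reduced fraction: E[X] = 25842075259/26121388032 ≈ 0.9893.
Is E[X] < 1? YES.
Since E[X] < 1, there exists a 6-coloring of K_{198} with no monochromatic K_6; hence R_6(6) > 198.

E[X] = 25842075259/26121388032 ≈ 0.9893; E[X] < 1, so R_6(6) > 198.


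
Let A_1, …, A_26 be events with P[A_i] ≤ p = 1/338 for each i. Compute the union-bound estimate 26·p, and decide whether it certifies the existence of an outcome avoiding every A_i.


Union bound: P[∪_{i=1}^{26} A_i] ≤ Σ_i P[A_i] ≤ 26·p = 26·(1/338) = 1/13.
Numerically: 1/13 ≈ 0.077.
Is 1/13 < 1? YES.
Since P[∪ A_i] ≤ 1/13 < 1, the complement has P[∩ A_i^c] ≥ 1 − 1/13 = 12/13 > 0, so some outcome avoids every A_i.

26·p = 1/13 ≈ 0.077; existence CERTIFIED by the union bound.


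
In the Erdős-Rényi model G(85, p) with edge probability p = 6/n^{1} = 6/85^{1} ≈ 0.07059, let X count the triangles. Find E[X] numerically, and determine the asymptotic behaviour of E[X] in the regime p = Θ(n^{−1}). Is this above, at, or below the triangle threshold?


Number of potential triangles: C(85, 3) = 98770.
Each occurs with probability p³ ≈ (0.07059)³ ≈ 3.517199e-04.
By linearity: E[X] = C(85, 3)·p³ ≈ 98770 · 3.517199e-04 ≈ 34.7394.
Here α = 1, so p = 6/n is exactly at the triangle threshold p ~ 1/n. Asymptotically E[X] → c³/6 = 6³/6 = 36 ≈ 36.0000, a bounded constant. In this regime the triangle count is asymptotically Poisson(c³/6).

E[X] ≈ 34.7394; in regime p = Θ(1/n^{1}) E[X] stays bounded (at the triangle threshold p ~ 1/n).


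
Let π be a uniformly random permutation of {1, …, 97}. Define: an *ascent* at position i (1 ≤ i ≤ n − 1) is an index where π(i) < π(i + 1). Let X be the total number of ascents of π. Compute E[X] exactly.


Write X = Σ X_I over i = 1, …, 96, with X_I the indicator of one ascent.
There are 96 indicators.
For each fixed i, the pair (π(i), π(i+1)) is a uniformly random ordered pair of distinct values from {1, …, 97}; by symmetry P[π(i) < π(i+1)] = 1/2.
By linearity: E[X] = 96 · (1/2) = (97 − 1) · (1/2) = 48 ≈ 48.000000.

E[X] = 48 = 48.000000.


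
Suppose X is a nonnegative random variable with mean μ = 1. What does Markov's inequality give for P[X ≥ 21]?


μ = E[X] = 1, a = 21.
Markov: P[X ≥ 21] ≤ μ/a = (1)/21 = 1/21.
Numerically: ≈ 0.0476.
(Since a = 21 > μ = 1.0000, the bound 1/21 is < 1 and informative.)

P[X ≥ 21] ≤ 1/21 ≈ 0.0476.


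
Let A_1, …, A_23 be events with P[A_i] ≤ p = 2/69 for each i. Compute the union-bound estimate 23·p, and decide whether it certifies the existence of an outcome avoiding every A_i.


Union bound: P[∪_{i=1}^{23} A_i] ≤ Σ_i P[A_i] ≤ 23·p = 23·(2/69) = 2/3.
Numerically: 2/3 ≈ 0.6667.
Is 2/3 < 1? YES.
Since P[∪ A_i] ≤ 2/3 < 1, the complement has P[∩ A_i^c] ≥ 1 − 2/3 = 1/3 > 0, so some outcome avoids every A_i.

23·p = 2/3 ≈ 0.6667; existence CERTIFIED by the union bound.


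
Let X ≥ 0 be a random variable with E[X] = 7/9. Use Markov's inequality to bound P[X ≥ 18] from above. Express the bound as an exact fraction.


μ = E[X] = 7/9, a = 18.
Markov: P[X ≥ 18] ≤ μ/a = (7/9)/18 = 7/162.
Numerically: ≈ 0.043210.
(Since a = 18 > μ = 0.777778, the bound 7/162 is < 1 and informative.)

P[X ≥ 18] ≤ 7/162 ≈ 0.043210.


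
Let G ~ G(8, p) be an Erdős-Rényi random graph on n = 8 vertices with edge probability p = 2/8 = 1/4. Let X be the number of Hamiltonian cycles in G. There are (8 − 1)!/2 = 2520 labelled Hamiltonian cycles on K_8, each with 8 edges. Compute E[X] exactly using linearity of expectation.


K_8 has (8 − 1)!/2 = 2520 labelled Hamiltonian cycles.
For each such Hamiltonian cycle H, let X_H = 1 if all 8 edges of H are present in G. Then P[X_H = 1] = p^{8} = (1/4)^{8} = 1/65536.
Summing the indicators: E[X] = Σ_H E[X_H] = 2520 · p^{8} = 2520 · 1/65536 = 315/8192.
Numerically: E[X] ≈ 0.038452.

E[X] = 2520 · (1/4)^{8} = 315/8192 ≈ 0.038452.


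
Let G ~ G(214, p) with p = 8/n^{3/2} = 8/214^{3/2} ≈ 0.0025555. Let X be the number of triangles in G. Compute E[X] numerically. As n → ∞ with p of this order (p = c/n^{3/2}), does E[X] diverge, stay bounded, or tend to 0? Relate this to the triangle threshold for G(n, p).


Number of potential triangles: C(214, 3) = 1610564.
Each occurs with probability p³ ≈ (0.0025555)³ ≈ 1.6688142e-08.
By linearity: E[X] = C(214, 3)·p³ ≈ 1610564 · 1.6688142e-08 ≈ 0.02688.
Since α = 3/2 > 1, p = c/n^{3/2} = o(1/n) is below the triangle threshold p ~ 1/n. Asymptotically E[X] ~ (c³/6)·n^{3(1−α)} = (8³/6)·n^{-1.5} → 0, so by Markov's inequality G has no triangles w.h.p.

E[X] ≈ 0.02688; in regime p = Θ(1/n^{3/2}) E[X] tends to 0 (below the triangle threshold p ~ 1/n).


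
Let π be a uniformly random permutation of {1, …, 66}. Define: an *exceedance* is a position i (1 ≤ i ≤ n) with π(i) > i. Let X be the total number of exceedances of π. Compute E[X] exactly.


Write X = Σ_{i=1}^{66} X_i, where X_i = 1_{π(i) > i}.
For each fixed i, π(i) is uniform over {1, …, 66} (marginal of a uniform permutation), so P[π(i) > i] = (n − i)/n. Summing: Σ_{i=1}^{66} (n − i)/n = (0 + 1 + … + 65)/66 = 66(66 − 1)/(2·66) = (66 − 1)/2.
Hence E[X] = Σ_{i=1}^{66} (66 − i)/66 = 65/2 ≈ 32.500000.

E[X] = 65/2 = 32.500000.


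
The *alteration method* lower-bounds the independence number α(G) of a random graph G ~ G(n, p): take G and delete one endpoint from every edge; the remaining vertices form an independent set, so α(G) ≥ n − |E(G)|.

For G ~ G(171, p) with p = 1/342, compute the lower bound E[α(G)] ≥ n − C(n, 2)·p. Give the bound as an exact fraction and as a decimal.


E[|E(G)|] = C(171, 2)·p = 14535 · (1/342) = 85/2.
E[α(G)] ≥ n − E[|E(G)|] = 171 − 85/2 = 257/2.
Numerically: ≈ 128.500000.
(This is only a lower bound; the true E[α(G)] may be larger.)

E[α(G)] ≥ 257/2 ≈ 128.500000.


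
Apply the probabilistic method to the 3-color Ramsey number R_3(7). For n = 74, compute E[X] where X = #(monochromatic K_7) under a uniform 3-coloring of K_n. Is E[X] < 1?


E[X] = C(74, 7) · 3^{1 − 21} = 1799579064 · 3^{−20} = 1799579064/3486784401.
As a reduced fraction: E[X] = 599859688/1162261467 ≈ 0.5161142.
Is E[X] < 1? YES.
Since E[X] < 1, there exists a 3-coloring of K_{74} with no monochromatic K_7; hence R_3(7) > 74.

E[X] = 599859688/1162261467 ≈ 0.5161142; E[X] < 1, so R_3(7) > 74.


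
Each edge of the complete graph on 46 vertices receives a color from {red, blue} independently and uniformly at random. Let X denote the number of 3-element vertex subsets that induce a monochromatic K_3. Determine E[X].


Let X = Σ_S X_S over the C(46, 3) = 15180 subsets S of size 3, where X_S = 1 if the K_3 on S is monochromatic.
For a fixed S, the K_3 on S has C(3, 2) = 3 edges. P[all 3 edges red] = (1/2)^3, and likewise for blue, so P[monochromatic] = 2·(1/2)^3 = 2^{1 − 3} = 1/4.
By linearity: E[X] = C(46, 3) · 2^{1 − 3} = 15180 · 1/4 = 3795.
Numerically: E[X] ≈ 3795.0000.

E[X] = C(46,3)·2^(1−C(3,2)) = 3795 ≈ 3795.0000.


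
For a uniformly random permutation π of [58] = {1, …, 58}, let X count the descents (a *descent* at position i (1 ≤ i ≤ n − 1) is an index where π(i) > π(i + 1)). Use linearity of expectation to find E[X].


Write X = Σ X_I over i = 1, …, 57, with X_I the indicator of one descent.
There are 57 indicators.
For each fixed i, the pair (π(i), π(i+1)) is a uniformly random ordered pair of distinct values from {1, …, 58}; by symmetry P[π(i) > π(i+1)] = 1/2.
By linearity: E[X] = 57 · (1/2) = (58 − 1) · (1/2) = 57/2 ≈ 28.500000.

E[X] = 57/2 = 28.500000.


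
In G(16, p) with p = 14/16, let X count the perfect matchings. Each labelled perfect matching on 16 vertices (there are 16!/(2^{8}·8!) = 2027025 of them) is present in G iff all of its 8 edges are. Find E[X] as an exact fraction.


K_16 has 16!/(2^{8}·8!) = 2027025 labelled perfect matchings.
For each such perfect matching H, let X_H = 1 if all 8 edges of H are present in G. Then P[X_H = 1] = p^{8} = (7/8)^{8} = 5764801/16777216.
By linearity: E[X] = Σ_H E[X_H] = 2027025 · p^{8} = 2027025 · 5764801/16777216 = 11685395747025/16777216.
Numerically: E[X] ≈ 696504.

E[X] = 2027025 · (7/8)^{8} = 11685395747025/16777216 ≈ 696504.


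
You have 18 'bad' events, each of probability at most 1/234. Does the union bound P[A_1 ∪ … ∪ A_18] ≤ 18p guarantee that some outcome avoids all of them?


Union bound: P[∪_{i=1}^{18} A_i] ≤ Σ_i P[A_i] ≤ 18·p = 18·(1/234) = 1/13.
Numerically: 1/13 ≈ 0.076923.
Is 1/13 < 1? YES.
Since P[∪ A_i] ≤ 1/13 < 1, the complement has P[∩ A_i^c] ≥ 1 − 1/13 = 12/13 > 0, so some outcome avoids every A_i.

18·p = 1/13 ≈ 0.076923; existence CERTIFIED by the union bound.


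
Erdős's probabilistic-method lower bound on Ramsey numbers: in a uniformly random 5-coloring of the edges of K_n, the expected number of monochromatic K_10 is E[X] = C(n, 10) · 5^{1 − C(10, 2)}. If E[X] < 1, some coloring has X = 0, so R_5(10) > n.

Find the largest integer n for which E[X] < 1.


We need C(n, 10) · 5^{1 − 45} < 1, i.e. C(n, 10) < 5^{45 − 1} = 5684341886080801486968994140625.
Check values of n near the boundary:
  n = 5390: C(5390, 10) = 5655833965919099070255434039753; 5655833965919099070255434039753 < 5684341886080801486968994140625? YES
  n = 5391: C(5391, 10) = 5666344714787188828795213697883; 5666344714787188828795213697883 < 5684341886080801486968994140625? YES
  n = 5392: C(5392, 10) = 5676873040158402483252283957448; 5676873040158402483252283957448 < 5684341886080801486968994140625? YES
  n = 5393: C(5393, 10) = 5687418968154238267170642278008; 5687418968154238267170642278008 < 5684341886080801486968994140625? NO
The largest n with C(n, 10) < 5684341886080801486968994140625 is n = 5392 (where E[X] = 5676873040158402483252283957448/5684341886080801486968994140625 ≈ 0.99869). Hence R_5(10) > 5392, i.e. R_5(10) ≥ 5393.

Largest n = 5392; hence R_5(10) > 5392.


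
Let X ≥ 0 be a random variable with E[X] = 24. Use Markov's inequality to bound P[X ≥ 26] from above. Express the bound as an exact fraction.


μ = E[X] = 24, a = 26.
Markov: P[X ≥ 26] ≤ μ/a = (24)/26 = 12/13.
Numerically: ≈ 0.923077.
(Since a = 26 > μ = 24.000000, the bound 12/13 is < 1 and informative.)

P[X ≥ 26] ≤ 12/13 ≈ 0.923077.


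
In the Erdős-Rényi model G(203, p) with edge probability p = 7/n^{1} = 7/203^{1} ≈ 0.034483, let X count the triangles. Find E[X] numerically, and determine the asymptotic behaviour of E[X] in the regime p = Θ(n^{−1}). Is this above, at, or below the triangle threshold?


Number of potential triangles: C(203, 3) = 1373701.
Each occurs with probability p³ ≈ (0.034483)³ ≈ 4.1002091e-05.
By linearity: E[X] = C(203, 3)·p³ ≈ 1373701 · 4.1002091e-05 ≈ 56.32461.
Here α = 1, so p = 7/n is exactly at the triangle threshold p ~ 1/n. Asymptotically E[X] → c³/6 = 7³/6 = 343/6 ≈ 57.16667, a bounded constant. In this regime the triangle count is asymptotically Poisson(c³/6).

E[X] ≈ 56.32461; in regime p = Θ(1/n^{1}) E[X] stays bounded (at the triangle threshold p ~ 1/n).


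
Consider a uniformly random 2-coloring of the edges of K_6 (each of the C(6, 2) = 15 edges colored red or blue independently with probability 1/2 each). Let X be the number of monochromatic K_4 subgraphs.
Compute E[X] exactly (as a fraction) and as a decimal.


Let X = Σ_S X_S over the C(6, 4) = 15 subsets S of size 4, where X_S = 1 if the K_4 on S is monochromatic.
For a fixed S, the K_4 on S has C(4, 2) = 6 edges. P[all 6 edges red] = (1/2)^6, and likewise for blue, so P[monochromatic] = 2·(1/2)^6 = 2^{1 − 6} = 1/32.
Summing: E[X] = C(6, 4) · 2^{1 − 6} = 15 · 1/32 = 15/32.
Numerically: E[X] ≈ 0.4688.

E[X] = C(6,4)·2^(1−C(4,2)) = 15/32 ≈ 0.4688.


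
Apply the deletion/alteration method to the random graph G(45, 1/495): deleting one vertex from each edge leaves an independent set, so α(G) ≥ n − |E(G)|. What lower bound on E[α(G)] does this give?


E[|E(G)|] = C(45, 2)·p = 990 · (1/495) = 2.
E[α(G)] ≥ n − E[|E(G)|] = 45 − 2 = 43.
Numerically: ≈ 43.0000.
(This is only a lower bound; the true E[α(G)] may be larger.)

E[α(G)] ≥ 43 ≈ 43.0000.


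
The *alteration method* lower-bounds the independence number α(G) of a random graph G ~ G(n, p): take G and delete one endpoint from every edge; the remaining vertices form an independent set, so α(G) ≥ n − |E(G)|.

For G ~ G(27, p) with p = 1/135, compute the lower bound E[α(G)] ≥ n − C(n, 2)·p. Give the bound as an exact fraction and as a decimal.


E[|E(G)|] = C(27, 2)·p = 351 · (1/135) = 13/5.
E[α(G)] ≥ n − E[|E(G)|] = 27 − 13/5 = 122/5.
Numerically: ≈ 24.400.
(This is only a lower bound; the true E[α(G)] may be larger.)

E[α(G)] ≥ 122/5 ≈ 24.400.


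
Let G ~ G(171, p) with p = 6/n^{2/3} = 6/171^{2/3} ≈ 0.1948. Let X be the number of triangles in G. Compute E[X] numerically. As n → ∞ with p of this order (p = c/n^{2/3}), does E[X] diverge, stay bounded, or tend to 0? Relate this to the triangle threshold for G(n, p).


Number of potential triangles: C(171, 3) = 818805.
Each occurs with probability p³ ≈ (0.1948)³ ≈ 7.386888e-03.
By linearity: E[X] = C(171, 3)·p³ ≈ 818805 · 7.386888e-03 ≈ 6048.4211.
Since α = 2/3 < 1, p = c/n^{2/3} ≫ 1/n is above the triangle threshold p ~ 1/n. Asymptotically E[X] ~ (c³/6)·n^{3(1−α)} = (6³/6)·n^{1} → ∞; triangles are abundant w.h.p.

E[X] ≈ 6048.4211; in regime p = Θ(1/n^{2/3}) E[X] diverges (above the triangle threshold p ~ 1/n).


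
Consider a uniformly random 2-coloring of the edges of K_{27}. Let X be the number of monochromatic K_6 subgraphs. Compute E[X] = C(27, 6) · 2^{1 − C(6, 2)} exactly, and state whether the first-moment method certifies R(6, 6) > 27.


E[X] = C(27, 6) · 2^{1 − 15} = 296010 · 2^{−14} = 296010/16384.
As a reduced fraction: E[X] = 148005/8192 ≈ 18.0670.
Is E[X] < 1? NO.
Since E[X] ≥ 1, the first-moment bound is inconclusive at n = 27; it does NOT by itself certify R(6, 6) > 27.

E[X] = 148005/8192 ≈ 18.0670; E[X] ≥ 1; first-moment method inconclusive here.


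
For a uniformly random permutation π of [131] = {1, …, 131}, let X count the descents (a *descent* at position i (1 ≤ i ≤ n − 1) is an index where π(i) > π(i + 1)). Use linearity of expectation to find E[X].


Write X = Σ X_I over i = 1, …, 130, with X_I the indicator of one descent.
There are 130 indicators.
For each fixed i, the pair (π(i), π(i+1)) is a uniformly random ordered pair of distinct values from {1, …, 131}; by symmetry P[π(i) > π(i+1)] = 1/2.
By linearity: E[X] = 130 · (1/2) = (131 − 1) · (1/2) = 65 ≈ 65.000.

E[X] = 65 = 65.000.


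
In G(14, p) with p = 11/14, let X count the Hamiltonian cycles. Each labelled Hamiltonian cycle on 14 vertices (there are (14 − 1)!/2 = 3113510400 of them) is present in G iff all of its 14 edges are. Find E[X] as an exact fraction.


K_14 has (14 − 1)!/2 = 3113510400 labelled Hamiltonian cycles.
For each such Hamiltonian cycle H, let X_H = 1 if all 14 edges of H are present in G. Then P[X_H = 1] = p^{14} = (11/14)^{14} = 379749833583241/11112006825558016.
Summing the indicators: E[X] = Σ_H E[X_H] = 3113510400 · p^{14} = 3113510400 · 379749833583241/11112006825558016 = 329898174179601037725/3100448333024.
Numerically: E[X] ≈ 1.06403e+08.

E[X] = 3113510400 · (11/14)^{14} = 329898174179601037725/3100448333024 ≈ 1.06403e+08.


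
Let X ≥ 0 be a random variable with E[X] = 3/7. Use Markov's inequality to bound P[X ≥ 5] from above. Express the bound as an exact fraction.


μ = E[X] = 3/7, a = 5.
Markov: P[X ≥ 5] ≤ μ/a = (3/7)/5 = 3/35.
Numerically: ≈ 0.086.
(Since a = 5 > μ = 0.429, the bound 3/35 is < 1 and informative.)

P[X ≥ 5] ≤ 3/35 ≈ 0.086.


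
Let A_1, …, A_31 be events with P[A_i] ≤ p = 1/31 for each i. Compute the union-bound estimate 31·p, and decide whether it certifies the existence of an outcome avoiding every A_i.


Union bound: P[∪_{i=1}^{31} A_i] ≤ Σ_i P[A_i] ≤ 31·p = 31·(1/31) = 1.
Numerically: 1 ≈ 1.0000000.
Is 1 < 1? NO.
Since the bound 1 is ≥ 1, the union bound is uninformative here; it does NOT by itself certify existence.

31·p = 1 ≈ 1.0000000; existence NOT certified by the union bound.


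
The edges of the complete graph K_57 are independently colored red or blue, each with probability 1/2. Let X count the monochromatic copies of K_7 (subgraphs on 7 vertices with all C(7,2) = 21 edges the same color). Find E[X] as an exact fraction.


Let X = Σ_S X_S over the C(57, 7) = 264385836 subsets S of size 7, where X_S = 1 if the K_7 on S is monochromatic.
For a fixed S, the K_7 on S has C(7, 2) = 21 edges. P[all 21 edges red] = (1/2)^21, and likewise for blue, so P[monochromatic] = 2·(1/2)^21 = 2^{1 − 21} = 1/1048576.
By linearity of expectation: E[X] = C(57, 7) · 2^{1 − 21} = 264385836 · 1/1048576 = 66096459/262144.
Numerically: E[X] ≈ 252.1380.

E[X] = C(57,7)·2^(1−C(7,2)) = 66096459/262144 ≈ 252.1380.


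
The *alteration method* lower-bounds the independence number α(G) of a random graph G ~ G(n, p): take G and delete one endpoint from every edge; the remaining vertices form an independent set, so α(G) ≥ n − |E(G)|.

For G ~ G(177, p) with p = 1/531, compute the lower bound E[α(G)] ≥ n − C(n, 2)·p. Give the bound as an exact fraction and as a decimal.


E[|E(G)|] = C(177, 2)·p = 15576 · (1/531) = 88/3.
E[α(G)] ≥ n − E[|E(G)|] = 177 − 88/3 = 443/3.
Numerically: ≈ 147.6667.
(This is only a lower bound; the true E[α(G)] may be larger.)

E[α(G)] ≥ 443/3 ≈ 147.6667.


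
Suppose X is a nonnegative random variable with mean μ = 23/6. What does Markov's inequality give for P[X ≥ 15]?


μ = E[X] = 23/6, a = 15.
Markov: P[X ≥ 15] ≤ μ/a = (23/6)/15 = 23/90.
Numerically: ≈ 0.2556.
(Since a = 15 > μ = 3.8333, the bound 23/90 is < 1 and informative.)

P[X ≥ 15] ≤ 23/90 ≈ 0.2556.


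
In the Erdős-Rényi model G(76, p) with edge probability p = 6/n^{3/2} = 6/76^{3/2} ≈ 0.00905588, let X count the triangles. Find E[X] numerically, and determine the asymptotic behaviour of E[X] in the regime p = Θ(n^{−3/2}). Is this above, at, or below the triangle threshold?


Number of potential triangles: C(76, 3) = 70300.
Each occurs with probability p³ ≈ (0.00905588)³ ≈ 7.42664365e-07.
By linearity: E[X] = C(76, 3)·p³ ≈ 70300 · 7.42664365e-07 ≈ 0.052209.
Since α = 3/2 > 1, p = c/n^{3/2} = o(1/n) is below the triangle threshold p ~ 1/n. Asymptotically E[X] ~ (c³/6)·n^{3(1−α)} = (6³/6)·n^{-1.5} → 0, so by Markov's inequality G has no triangles w.h.p.

E[X] ≈ 0.052209; in regime p = Θ(1/n^{3/2}) E[X] tends to 0 (below the triangle threshold p ~ 1/n).


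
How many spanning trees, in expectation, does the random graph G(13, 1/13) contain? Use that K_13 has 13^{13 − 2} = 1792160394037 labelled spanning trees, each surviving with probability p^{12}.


K_13 has 13^{13 − 2} = 1792160394037 labelled spanning trees.
For each such spanning tree H, let X_H = 1 if all 12 edges of H are present in G. Then P[X_H = 1] = p^{12} = (1/13)^{12} = 1/23298085122481.
By linearity: E[X] = Σ_H E[X_H] = 1792160394037 · p^{12} = 1792160394037 · 1/23298085122481 = 1/13.
Numerically: E[X] ≈ 0.0769231.

E[X] = 1792160394037 · (1/13)^{12} = 1/13 ≈ 0.0769231.


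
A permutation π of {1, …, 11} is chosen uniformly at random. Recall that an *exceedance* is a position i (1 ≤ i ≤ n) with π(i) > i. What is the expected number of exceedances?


Write X = Σ_{i=1}^{11} X_i, where X_i = 1_{π(i) > i}.
For each fixed i, π(i) is uniform over {1, …, 11} (marginal of a uniform permutation), so P[π(i) > i] = (n − i)/n. Summing: Σ_{i=1}^{11} (n − i)/n = (0 + 1 + … + 10)/11 = 11(11 − 1)/(2·11) = (11 − 1)/2.
Hence E[X] = Σ_{i=1}^{11} (11 − i)/11 = 5 ≈ 5.000.

E[X] = 5 = 5.000.


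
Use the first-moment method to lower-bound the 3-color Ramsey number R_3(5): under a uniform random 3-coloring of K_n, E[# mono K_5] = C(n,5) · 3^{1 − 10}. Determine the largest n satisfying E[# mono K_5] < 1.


We need C(n, 5) · 3^{1 − 10} < 1, i.e. C(n, 5) < 3^{10 − 1} = 19683.
Check values of n near the boundary:
  n = 15: C(15, 5) = 3003; 3003 < 19683? YES
  n = 16: C(16, 5) = 4368; 4368 < 19683? YES
  n = 17: C(17, 5) = 6188; 6188 < 19683? YES
  n = 18: C(18, 5) = 8568; 8568 < 19683? YES
  n = 19: C(19, 5) = 11628; 11628 < 19683? YES
  n = 20: C(20, 5) = 15504; 15504 < 19683? YES
  n = 21: C(21, 5) = 20349; 20349 < 19683? NO
  n = 22: C(22, 5) = 26334; 26334 < 19683? NO
The largest n with C(n, 5) < 19683 is n = 20 (where E[X] = 5168/6561 ≈ 0.788). Hence R_3(5) > 20, i.e. R_3(5) ≥ 21.

Largest n = 20; hence R_3(5) > 20.


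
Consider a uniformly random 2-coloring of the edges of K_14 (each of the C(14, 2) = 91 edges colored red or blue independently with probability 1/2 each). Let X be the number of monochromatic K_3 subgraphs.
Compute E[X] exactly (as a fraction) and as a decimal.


Let X = Σ_S X_S over the C(14, 3) = 364 subsets S of size 3, where X_S = 1 if the K_3 on S is monochromatic.
For a fixed S, the K_3 on S has C(3, 2) = 3 edges. P[all 3 edges red] = (1/2)^3, and likewise for blue, so P[monochromatic] = 2·(1/2)^3 = 2^{1 − 3} = 1/4.
By linearity: E[X] = C(14, 3) · 2^{1 − 3} = 364 · 1/4 = 91.
Numerically: E[X] ≈ 91.0000.

E[X] = C(14,3)·2^(1−C(3,2)) = 91 ≈ 91.0000.


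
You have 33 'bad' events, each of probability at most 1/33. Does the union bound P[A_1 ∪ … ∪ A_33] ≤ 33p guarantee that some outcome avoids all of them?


Union bound: P[∪_{i=1}^{33} A_i] ≤ Σ_i P[A_i] ≤ 33·p = 33·(1/33) = 1.
Numerically: 1 ≈ 1.000000.
Is 1 < 1? NO.
Since the bound 1 is ≥ 1, the union bound is uninformative here; it does NOT by itself certify existence.

33·p = 1 ≈ 1.000000; existence NOT certified by the union bound.


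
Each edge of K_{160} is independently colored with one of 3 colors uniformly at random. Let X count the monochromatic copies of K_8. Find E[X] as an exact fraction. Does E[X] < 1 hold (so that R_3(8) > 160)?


E[X] = C(160, 8) · 3^{1 − 28} = 8917061687820 · 3^{−27} = 8917061687820/7625597484987.
As a reduced fraction: E[X] = 990784631980/847288609443 ≈ 1.169.
Is E[X] < 1? NO.
Since E[X] ≥ 1, the first-moment bound is inconclusive at n = 160; it does NOT by itself certify R_3(8) > 160.

E[X] = 990784631980/847288609443 ≈ 1.169; E[X] ≥ 1; first-moment method inconclusive here.


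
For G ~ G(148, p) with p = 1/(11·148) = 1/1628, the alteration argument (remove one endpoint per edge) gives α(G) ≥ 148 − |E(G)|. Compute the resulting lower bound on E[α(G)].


E[|E(G)|] = C(148, 2)·p = 10878 · (1/1628) = 147/22.
E[α(G)] ≥ n − E[|E(G)|] = 148 − 147/22 = 3109/22.
Numerically: ≈ 141.318182.
(This is only a lower bound; the true E[α(G)] may be larger.)

E[α(G)] ≥ 3109/22 ≈ 141.318182.


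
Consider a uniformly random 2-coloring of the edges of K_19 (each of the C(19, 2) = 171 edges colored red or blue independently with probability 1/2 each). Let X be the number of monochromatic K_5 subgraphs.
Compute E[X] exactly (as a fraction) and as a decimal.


Let X = Σ_S X_S over the C(19, 5) = 11628 subsets S of size 5, where X_S = 1 if the K_5 on S is monochromatic.
For a fixed S, the K_5 on S has C(5, 2) = 10 edges. P[all 10 edges red] = (1/2)^10, and likewise for blue, so P[monochromatic] = 2·(1/2)^10 = 2^{1 − 10} = 1/512.
By linearity of expectation: E[X] = C(19, 5) · 2^{1 − 10} = 11628 · 1/512 = 2907/128.
Numerically: E[X] ≈ 22.71094.

E[X] = C(19,5)·2^(1−C(5,2)) = 2907/128 ≈ 22.71094.


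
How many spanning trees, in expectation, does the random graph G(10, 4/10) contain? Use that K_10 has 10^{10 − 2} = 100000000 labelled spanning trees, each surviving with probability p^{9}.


K_10 has 10^{10 − 2} = 100000000 labelled spanning trees.
For each such spanning tree H, let X_H = 1 if all 9 edges of H are present in G. Then P[X_H = 1] = p^{9} = (2/5)^{9} = 512/1953125.
Summing the indicators: E[X] = Σ_H E[X_H] = 100000000 · p^{9} = 100000000 · 512/1953125 = 131072/5.
Numerically: E[X] ≈ 2.62e+04.

E[X] = 100000000 · (2/5)^{9} = 131072/5 ≈ 2.62e+04.


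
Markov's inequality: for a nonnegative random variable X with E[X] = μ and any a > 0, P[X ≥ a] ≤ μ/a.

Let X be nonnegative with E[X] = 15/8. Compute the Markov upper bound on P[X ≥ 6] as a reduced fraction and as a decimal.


μ = E[X] = 15/8, a = 6.
Markov: P[X ≥ 6] ≤ μ/a = (15/8)/6 = 5/16.
Numerically: ≈ 0.312500.
(Since a = 6 > μ = 1.875000, the bound 5/16 is < 1 and informative.)

P[X ≥ 6] ≤ 5/16 ≈ 0.312500.


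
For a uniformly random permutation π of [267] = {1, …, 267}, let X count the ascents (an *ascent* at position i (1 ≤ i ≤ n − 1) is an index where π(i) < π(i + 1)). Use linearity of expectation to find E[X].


Write X = Σ X_I over i = 1, …, 266, with X_I the indicator of one ascent.
There are 266 indicators.
For each fixed i, the pair (π(i), π(i+1)) is a uniformly random ordered pair of distinct values from {1, …, 267}; by symmetry P[π(i) < π(i+1)] = 1/2.
By linearity: E[X] = 266 · (1/2) = (267 − 1) · (1/2) = 133 ≈ 133.00000.

E[X] = 133 = 133.00000.


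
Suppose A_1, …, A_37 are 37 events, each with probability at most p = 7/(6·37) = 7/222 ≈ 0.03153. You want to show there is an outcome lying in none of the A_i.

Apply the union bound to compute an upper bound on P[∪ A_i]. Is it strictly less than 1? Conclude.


Union bound: P[∪_{i=1}^{37} A_i] ≤ Σ_i P[A_i] ≤ 37·p = 37·(7/222) = 7/6.
Numerically: 7/6 ≈ 1.16667.
Is 7/6 < 1? NO.
Since the bound 7/6 is ≥ 1, the union bound is uninformative here; it does NOT by itself certify existence.

37·p = 7/6 ≈ 1.16667; existence NOT certified by the union bound.


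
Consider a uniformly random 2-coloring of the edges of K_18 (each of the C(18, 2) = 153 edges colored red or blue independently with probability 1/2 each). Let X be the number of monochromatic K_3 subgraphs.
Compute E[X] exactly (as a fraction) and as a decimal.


Let X = Σ_S X_S over the C(18, 3) = 816 subsets S of size 3, where X_S = 1 if the K_3 on S is monochromatic.
For a fixed S, the K_3 on S has C(3, 2) = 3 edges. P[all 3 edges red] = (1/2)^3, and likewise for blue, so P[monochromatic] = 2·(1/2)^3 = 2^{1 − 3} = 1/4.
Summing: E[X] = C(18, 3) · 2^{1 − 3} = 816 · 1/4 = 204.
Numerically: E[X] ≈ 204.000.

E[X] = C(18,3)·2^(1−C(3,2)) = 204 ≈ 204.000.


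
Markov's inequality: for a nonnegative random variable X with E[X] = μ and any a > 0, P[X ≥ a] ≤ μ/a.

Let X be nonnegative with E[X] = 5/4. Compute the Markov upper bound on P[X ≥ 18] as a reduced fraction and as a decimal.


μ = E[X] = 5/4, a = 18.
Markov: P[X ≥ 18] ≤ μ/a = (5/4)/18 = 5/72.
Numerically: ≈ 0.069444.
(Since a = 18 > μ = 1.250000, the bound 5/72 is < 1 and informative.)

P[X ≥ 18] ≤ 5/72 ≈ 0.069444.


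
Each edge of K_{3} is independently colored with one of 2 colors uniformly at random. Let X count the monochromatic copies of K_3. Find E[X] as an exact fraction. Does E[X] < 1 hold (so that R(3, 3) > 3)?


E[X] = C(3, 3) · 2^{1 − 3} = 1 · 2^{−2} = 1/4.
As a reduced fraction: E[X] = 1/4 ≈ 0.250000.
Is E[X] < 1? YES.
Since E[X] < 1, there exists a 2-coloring of K_{3} with no monochromatic K_3; hence R(3, 3) > 3.

E[X] = 1/4 ≈ 0.250000; E[X] < 1, so R(3, 3) > 3.


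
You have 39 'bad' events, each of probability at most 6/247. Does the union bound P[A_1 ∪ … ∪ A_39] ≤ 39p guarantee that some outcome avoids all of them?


Union bound: P[∪_{i=1}^{39} A_i] ≤ Σ_i P[A_i] ≤ 39·p = 39·(6/247) = 18/19.
Numerically: 18/19 ≈ 0.9474.
Is 18/19 < 1? YES.
Since P[∪ A_i] ≤ 18/19 < 1, the complement has P[∩ A_i^c] ≥ 1 − 18/19 = 1/19 > 0, so some outcome avoids every A_i.

39·p = 18/19 ≈ 0.9474; existence CERTIFIED by the union bound.


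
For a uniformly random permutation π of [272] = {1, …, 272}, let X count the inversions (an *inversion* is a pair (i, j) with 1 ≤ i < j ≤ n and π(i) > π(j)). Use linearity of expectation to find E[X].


Write X = Σ X_I over the C(272, 2) = 36856 pairs i < j, with X_I the indicator of one inversion.
There are 36856 indicators.
For each fixed pair i < j, the values π(i) and π(j) are two distinct elements of {1, …, 272} in uniformly random order; by symmetry P[π(i) > π(j)] = 1/2.
By linearity: E[X] = 36856 · (1/2) = C(272, 2) · (1/2) = 36856/2 = 18428 ≈ 18428.00000.

E[X] = 18428 = 18428.00000.


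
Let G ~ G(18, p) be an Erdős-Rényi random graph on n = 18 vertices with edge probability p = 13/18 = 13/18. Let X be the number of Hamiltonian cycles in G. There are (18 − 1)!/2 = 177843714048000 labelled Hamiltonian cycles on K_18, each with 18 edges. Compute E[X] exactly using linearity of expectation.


K_18 has (18 − 1)!/2 = 177843714048000 labelled Hamiltonian cycles.
For each such Hamiltonian cycle H, let X_H = 1 if all 18 edges of H are present in G. Then P[X_H = 1] = p^{18} = (13/18)^{18} = 112455406951957393129/39346408075296537575424.
By linearity of expectation: E[X] = Σ_H E[X_H] = 177843714048000 · p^{18} = 177843714048000 · 112455406951957393129/39346408075296537575424 = 1674446952588776589016668875/3294258113514384.
Numerically: E[X] ≈ 5.08e+11.

E[X] = 177843714048000 · (13/18)^{18} = 1674446952588776589016668875/3294258113514384 ≈ 5.08e+11.


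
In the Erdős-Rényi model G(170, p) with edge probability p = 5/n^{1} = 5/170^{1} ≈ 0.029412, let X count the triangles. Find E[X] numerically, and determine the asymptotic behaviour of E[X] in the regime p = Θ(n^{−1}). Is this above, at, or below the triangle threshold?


Number of potential triangles: C(170, 3) = 804440.
Each occurs with probability p³ ≈ (0.029412)³ ≈ 2.5442703e-05.
By linearity: E[X] = C(170, 3)·p³ ≈ 804440 · 2.5442703e-05 ≈ 20.46713.
Here α = 1, so p = 5/n is exactly at the triangle threshold p ~ 1/n. Asymptotically E[X] → c³/6 = 5³/6 = 125/6 ≈ 20.83333, a bounded constant. In this regime the triangle count is asymptotically Poisson(c³/6).

E[X] ≈ 20.46713; in regime p = Θ(1/n^{1}) E[X] stays bounded (at the triangle threshold p ~ 1/n).


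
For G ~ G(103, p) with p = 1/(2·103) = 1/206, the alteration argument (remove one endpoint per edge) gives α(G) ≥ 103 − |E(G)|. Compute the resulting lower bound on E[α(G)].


E[|E(G)|] = C(103, 2)·p = 5253 · (1/206) = 51/2.
E[α(G)] ≥ n − E[|E(G)|] = 103 − 51/2 = 155/2.
Numerically: ≈ 77.5000.
(This is only a lower bound; the true E[α(G)] may be larger.)

E[α(G)] ≥ 155/2 ≈ 77.5000.


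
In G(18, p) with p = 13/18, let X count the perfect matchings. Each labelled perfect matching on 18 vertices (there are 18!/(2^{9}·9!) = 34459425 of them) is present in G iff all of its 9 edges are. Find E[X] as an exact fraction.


K_18 has 18!/(2^{9}·9!) = 34459425 labelled perfect matchings.
For each such perfect matching H, let X_H = 1 if all 9 edges of H are present in G. Then P[X_H = 1] = p^{9} = (13/18)^{9} = 10604499373/198359290368.
By linearity of expectation: E[X] = Σ_H E[X_H] = 34459425 · p^{9} = 34459425 · 10604499373/198359290368 = 4511419145758525/2448880128.
Numerically: E[X] ≈ 1.84224e+06.

E[X] = 34459425 · (13/18)^{9} = 4511419145758525/2448880128 ≈ 1.84224e+06.


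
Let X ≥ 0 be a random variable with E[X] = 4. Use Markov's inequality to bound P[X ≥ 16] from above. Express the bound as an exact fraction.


μ = E[X] = 4, a = 16.
Markov: P[X ≥ 16] ≤ μ/a = (4)/16 = 1/4.
Numerically: ≈ 0.250000.
(Since a = 16 > μ = 4.000000, the bound 1/4 is < 1 and informative.)

P[X ≥ 16] ≤ 1/4 ≈ 0.250000.


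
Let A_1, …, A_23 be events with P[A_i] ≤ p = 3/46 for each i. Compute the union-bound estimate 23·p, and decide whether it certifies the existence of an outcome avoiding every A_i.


Union bound: P[∪_{i=1}^{23} A_i] ≤ Σ_i P[A_i] ≤ 23·p = 23·(3/46) = 3/2.
Numerically: 3/2 ≈ 1.50000.
Is 3/2 < 1? NO.
Since the bound 3/2 is ≥ 1, the union bound is uninformative here; it does NOT by itself certify existence.

23·p = 3/2 ≈ 1.50000; existence NOT certified by the union bound.
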